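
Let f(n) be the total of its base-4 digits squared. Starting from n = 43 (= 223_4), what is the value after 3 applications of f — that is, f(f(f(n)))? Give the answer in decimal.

4

43 = (2,2,3)_4 → 2² + 2² + 3² = 17
17 = (1,0,1)_4 → 1² + 0² + 1² = 2
2 = (2)_4 → 2² = 4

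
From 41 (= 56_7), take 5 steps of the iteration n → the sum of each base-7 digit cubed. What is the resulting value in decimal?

41 = (5,6)_7 → 5³ + 6³ = 341
341 = (6,6,5)_7 → 6³ + 6³ + 5³ = 557
557 = (1,4,2,4)_7 → 1³ + 4³ + 2³ + 4³ = 137
137 = (2,5,4)_7 → 2³ + 5³ + 4³ = 197
197 = (4,0,1)_7 → 4³ + 0³ + 1³ = 65

65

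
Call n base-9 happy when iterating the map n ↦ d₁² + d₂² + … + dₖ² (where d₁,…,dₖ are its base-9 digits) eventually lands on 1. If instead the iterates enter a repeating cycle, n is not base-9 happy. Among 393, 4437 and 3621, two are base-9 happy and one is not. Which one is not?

4437

393: 393 → 101 → 9 → 1  — reaches 1 (base-9 happy)
4437: 4437 → 85 → 17 → 65 → 53 → 89 → 65  — repeats 65 (not base-9 happy)
3621: 3621 → 125 → 81 → 1  — reaches 1 (base-9 happy)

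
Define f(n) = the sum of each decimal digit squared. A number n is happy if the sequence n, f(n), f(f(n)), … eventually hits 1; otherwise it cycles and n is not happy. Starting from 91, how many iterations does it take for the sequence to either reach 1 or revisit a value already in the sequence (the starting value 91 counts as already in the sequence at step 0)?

91 → 9² + 1² = 82
82 → 8² + 2² = 68
68 → 6² + 8² = 100
100 → 1² + 0² + 0² = 1  — reached 1.
That took 4 steps.

4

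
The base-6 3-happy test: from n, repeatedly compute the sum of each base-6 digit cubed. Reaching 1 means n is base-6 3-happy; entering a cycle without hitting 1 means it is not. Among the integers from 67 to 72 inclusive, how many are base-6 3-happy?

67: 67 → 127 → 55 → 29 → 189 → 153 → 92 → 43 → 3 → 27 → 91 → 36 → 1  — base-6 3-happy
68: 68 → 134 → 99 → 99  — not base-6 3-happy
69: 69 → 153 → 92 → 43 → 3 → 27 → 91 → 36 → 1  — base-6 3-happy
70: 70 → 190 → 190  — not base-6 3-happy
71: 71 → 251 → 251  — not base-6 3-happy
72: 72 → 8 → 9 → 28 → 128 → 62 → 73 → 9  — not base-6 3-happy
base-6 3-happy: 67, 69

2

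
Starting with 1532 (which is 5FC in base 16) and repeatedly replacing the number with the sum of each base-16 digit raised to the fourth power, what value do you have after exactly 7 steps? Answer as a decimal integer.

2

1532 = (5,15,12)_16 → 5⁴ + 15⁴ + 12⁴ = 625 + 50625 + 20736 = 71986
71986 = (1,1,9,3,2)_16 → 1⁴ + 1⁴ + 9⁴ + 3⁴ + 2⁴ = 1 + 1 + 6561 + 81 + 16 = 6660
6660 = (1,10,0,4)_16 → 1⁴ + 10⁴ + 0⁴ + 4⁴ = 1 + 10000 + 0 + 256 = 10257
10257 = (2,8,1,1)_16 → 2⁴ + 8⁴ + 1⁴ + 1⁴ = 16 + 4096 + 1 + 1 = 4114
4114 = (1,0,1,2)_16 → 1⁴ + 0⁴ + 1⁴ + 2⁴ = 1 + 0 + 1 + 16 = 18
18 = (1,2)_16 → 1⁴ + 2⁴ = 1 + 16 = 17
17 = (1,1)_16 → 1⁴ + 1⁴ = 1 + 1 = 2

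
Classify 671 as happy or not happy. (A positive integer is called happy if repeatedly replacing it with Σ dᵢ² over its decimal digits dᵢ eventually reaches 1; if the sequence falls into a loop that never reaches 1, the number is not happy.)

671 → 6² + 7² + 1² = 86
86 → 8² + 6² = 100
100 → 1² + 0² + 0² = 1  — reached 1.

happy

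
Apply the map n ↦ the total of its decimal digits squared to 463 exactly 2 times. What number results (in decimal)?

37

463 → 4² + 6² + 3² = 16 + 36 + 9 = 61
61 → 6² + 1² = 36 + 1 = 37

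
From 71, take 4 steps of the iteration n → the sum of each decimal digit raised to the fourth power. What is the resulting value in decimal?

8208

71 → 7⁴ + 1⁴ = 2402
2402 → 2⁴ + 4⁴ + 0⁴ + 2⁴ = 288
288 → 2⁴ + 8⁴ + 8⁴ = 8208
8208 → 8⁴ + 2⁴ + 0⁴ + 8⁴ = 8208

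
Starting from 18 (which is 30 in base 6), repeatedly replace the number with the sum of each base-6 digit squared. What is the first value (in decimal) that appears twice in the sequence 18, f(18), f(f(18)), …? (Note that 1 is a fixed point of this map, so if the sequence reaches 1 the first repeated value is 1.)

17

18 = (3,0)_6 → 9
9 = (1,3)_6 → 10
10 = (1,4)_6 → 17
17 = (2,5)_6 → 29
29 = (4,5)_6 → 41
41 = (1,0,5)_6 → 26
26 = (4,2)_6 → 20
20 = (3,2)_6 → 13
13 = (2,1)_6 → 5
5 = (5)_6 → 25
25 = (4,1)_6 → 17  — 17 already appeared earlier.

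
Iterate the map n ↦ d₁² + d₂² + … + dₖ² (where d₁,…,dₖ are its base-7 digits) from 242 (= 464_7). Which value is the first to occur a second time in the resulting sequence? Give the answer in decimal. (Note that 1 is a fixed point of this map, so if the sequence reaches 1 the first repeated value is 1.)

242 = (4,6,4)_7 → 4² + 6² + 4² = 68
68 = (1,2,5)_7 → 1² + 2² + 5² = 30
30 = (4,2)_7 → 4² + 2² = 20
20 = (2,6)_7 → 2² + 6² = 40
40 = (5,5)_7 → 5² + 5² = 50
50 = (1,0,1)_7 → 1² + 0² + 1² = 2
2 = (2)_7 → 2² = 4
4 = (4)_7 → 4² = 16
16 = (2,2)_7 → 2² + 2² = 8
8 = (1,1)_7 → 1² + 1² = 2  — 2 already appeared earlier.

2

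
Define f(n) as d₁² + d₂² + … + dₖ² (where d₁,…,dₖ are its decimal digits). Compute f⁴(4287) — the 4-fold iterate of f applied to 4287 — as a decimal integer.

4287 → 4² + 2² + 8² + 7² = 133
133 → 1² + 3² + 3² = 19
19 → 1² + 9² = 82
82 → 8² + 2² = 68

68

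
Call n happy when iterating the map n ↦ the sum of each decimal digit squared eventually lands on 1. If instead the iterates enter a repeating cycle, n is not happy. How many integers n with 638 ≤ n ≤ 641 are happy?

638: 638 → 109 → 82 → 68 → 100 → 1  (reaches 1)
639: 639 → 126 → 41 → 17 → 50 → 25 → 29 → 85 → 89 → 145 → 42 → 20 → 4 → 16 → 37 → 58 → 89  (repeats 89)
640: 640 → 52 → 29 → 85 → 89 → 145 → 42 → 20 → 4 → 16 → 37 → 58 → 89  (repeats 89)
641: 641 → 53 → 34 → 25 → 29 → 85 → 89 → 145 → 42 → 20 → 4 → 16 → 37 → 58 → 89  (repeats 89)
happy: 638

1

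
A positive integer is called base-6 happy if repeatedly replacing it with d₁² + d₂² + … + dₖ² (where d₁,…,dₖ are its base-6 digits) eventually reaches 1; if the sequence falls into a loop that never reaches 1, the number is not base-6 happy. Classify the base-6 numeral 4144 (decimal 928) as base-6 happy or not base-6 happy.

base-6 happy

928 = (4,1,4,4)_6 → 4² + 1² + 4² + 4² = 49
49 = (1,2,1)_6 → 1² + 2² + 1² = 6
6 = (1,0)_6 → 1² + 0² = 1  — reached 1.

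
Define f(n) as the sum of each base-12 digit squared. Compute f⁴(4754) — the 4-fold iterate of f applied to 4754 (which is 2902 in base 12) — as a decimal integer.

25

4754 = (2,9,0,2)_12 → 2² + 9² + 0² + 2² = 4 + 81 + 0 + 4 = 89
89 = (7,5)_12 → 7² + 5² = 49 + 25 = 74
74 = (6,2)_12 → 6² + 2² = 36 + 4 = 40
40 = (3,4)_12 → 3² + 4² = 9 + 16 = 25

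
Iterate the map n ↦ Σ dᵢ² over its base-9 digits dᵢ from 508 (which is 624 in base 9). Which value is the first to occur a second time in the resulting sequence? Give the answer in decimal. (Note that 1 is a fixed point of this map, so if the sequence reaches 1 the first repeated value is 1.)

74

508 = (6,2,4)_9 → 6² + 2² + 4² = 56
56 = (6,2)_9 → 6² + 2² = 40
40 = (4,4)_9 → 4² + 4² = 32
32 = (3,5)_9 → 3² + 5² = 34
34 = (3,7)_9 → 3² + 7² = 58
58 = (6,4)_9 → 6² + 4² = 52
52 = (5,7)_9 → 5² + 7² = 74
74 = (8,2)_9 → 8² + 2² = 68
68 = (7,5)_9 → 7² + 5² = 74  — 74 already appeared earlier.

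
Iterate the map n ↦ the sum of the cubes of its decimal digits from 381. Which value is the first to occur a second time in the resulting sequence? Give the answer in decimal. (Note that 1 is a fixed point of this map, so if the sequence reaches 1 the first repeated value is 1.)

153

381 → 3³ + 8³ + 1³ = 27 + 512 + 1 = 540
540 → 5³ + 4³ + 0³ = 125 + 64 + 0 = 189
189 → 1³ + 8³ + 9³ = 1 + 512 + 729 = 1242
1242 → 1³ + 2³ + 4³ + 2³ = 1 + 8 + 64 + 8 = 81
81 → 8³ + 1³ = 512 + 1 = 513
513 → 5³ + 1³ + 3³ = 125 + 1 + 27 = 153
153 → 1³ + 5³ + 3³ = 1 + 125 + 27 = 153  — 153 already appeared earlier.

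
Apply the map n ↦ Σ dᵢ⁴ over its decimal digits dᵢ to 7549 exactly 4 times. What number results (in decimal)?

9125

7549 → 7⁴ + 5⁴ + 4⁴ + 9⁴ = 9843
9843 → 9⁴ + 8⁴ + 4⁴ + 3⁴ = 10994
10994 → 1⁴ + 0⁴ + 9⁴ + 9⁴ + 4⁴ = 13379
13379 → 1⁴ + 3⁴ + 3⁴ + 7⁴ + 9⁴ = 9125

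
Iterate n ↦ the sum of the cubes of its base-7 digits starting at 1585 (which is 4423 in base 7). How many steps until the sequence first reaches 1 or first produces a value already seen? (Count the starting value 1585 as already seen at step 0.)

1585 = (4,4,2,3)_7 → 4³ + 4³ + 2³ + 3³ = 64 + 64 + 8 + 27 = 163
163 = (3,2,2)_7 → 3³ + 2³ + 2³ = 27 + 8 + 8 = 43
43 = (6,1)_7 → 6³ + 1³ = 216 + 1 = 217
217 = (4,3,0)_7 → 4³ + 3³ + 0³ = 64 + 27 + 0 = 91
91 = (1,6,0)_7 → 1³ + 6³ + 0³ = 1 + 216 + 0 = 217  — 217 repeats.
That took 5 steps.

5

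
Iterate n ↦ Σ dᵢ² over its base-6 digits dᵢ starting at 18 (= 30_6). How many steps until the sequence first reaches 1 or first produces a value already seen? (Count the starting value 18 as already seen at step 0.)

18 = (3,0)_6 → 3² + 0² = 9 + 0 = 9
9 = (1,3)_6 → 1² + 3² = 1 + 9 = 10
10 = (1,4)_6 → 1² + 4² = 1 + 16 = 17
17 = (2,5)_6 → 2² + 5² = 4 + 25 = 29
29 = (4,5)_6 → 4² + 5² = 16 + 25 = 41
41 = (1,0,5)_6 → 1² + 0² + 5² = 1 + 0 + 25 = 26
26 = (4,2)_6 → 4² + 2² = 16 + 4 = 20
20 = (3,2)_6 → 3² + 2² = 9 + 4 = 13
13 = (2,1)_6 → 2² + 1² = 4 + 1 = 5
5 = (5)_6 → 5² = 25
25 = (4,1)_6 → 4² + 1² = 16 + 1 = 17  — 17 repeats.
That took 11 steps.

11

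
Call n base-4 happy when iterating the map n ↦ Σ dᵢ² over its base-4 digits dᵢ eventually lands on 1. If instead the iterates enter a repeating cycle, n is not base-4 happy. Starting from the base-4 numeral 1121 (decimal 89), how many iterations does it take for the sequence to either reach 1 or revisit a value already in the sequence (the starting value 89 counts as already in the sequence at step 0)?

5

89 = (1,1,2,1)_4 → 1² + 1² + 2² + 1² = 7
7 = (1,3)_4 → 1² + 3² = 10
10 = (2,2)_4 → 2² + 2² = 8
8 = (2,0)_4 → 2² + 0² = 4
4 = (1,0)_4 → 1² + 0² = 1  — reached 1.
That took 5 steps.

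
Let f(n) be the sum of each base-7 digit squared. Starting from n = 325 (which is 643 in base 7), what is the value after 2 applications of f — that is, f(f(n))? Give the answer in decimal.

325 = (6,4,3)_7 → 6² + 4² + 3² = 61
61 = (1,1,5)_7 → 1² + 1² + 5² = 27

27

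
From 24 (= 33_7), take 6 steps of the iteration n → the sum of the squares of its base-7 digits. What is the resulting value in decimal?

4

24 = (3,3)_7 → 3² + 3² = 9 + 9 = 18
18 = (2,4)_7 → 2² + 4² = 4 + 16 = 20
20 = (2,6)_7 → 2² + 6² = 4 + 36 = 40
40 = (5,5)_7 → 5² + 5² = 25 + 25 = 50
50 = (1,0,1)_7 → 1² + 0² + 1² = 1 + 0 + 1 = 2
2 = (2)_7 → 2² = 4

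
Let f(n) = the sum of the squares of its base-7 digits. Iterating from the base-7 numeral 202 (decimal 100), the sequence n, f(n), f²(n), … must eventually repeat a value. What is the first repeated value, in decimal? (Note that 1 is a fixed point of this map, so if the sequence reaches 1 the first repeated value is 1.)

8

100 = (2,0,2)_7 → 2² + 0² + 2² = 4 + 0 + 4 = 8
8 = (1,1)_7 → 1² + 1² = 1 + 1 = 2
2 = (2)_7 → 2² = 4
4 = (4)_7 → 4² = 16
16 = (2,2)_7 → 2² + 2² = 4 + 4 = 8  — 8 already appeared earlier.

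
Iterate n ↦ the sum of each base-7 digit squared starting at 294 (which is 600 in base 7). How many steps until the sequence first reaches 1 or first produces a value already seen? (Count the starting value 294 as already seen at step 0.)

294 = (6,0,0)_7 → 6² + 0² + 0² = 36
36 = (5,1)_7 → 5² + 1² = 26
26 = (3,5)_7 → 3² + 5² = 34
34 = (4,6)_7 → 4² + 6² = 52
52 = (1,0,3)_7 → 1² + 0² + 3² = 10
10 = (1,3)_7 → 1² + 3² = 10  — 10 repeats.
That took 6 steps.

6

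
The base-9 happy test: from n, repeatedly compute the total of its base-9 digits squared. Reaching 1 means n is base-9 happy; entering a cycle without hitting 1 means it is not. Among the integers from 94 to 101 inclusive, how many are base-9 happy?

94: 94 → 18 → 4 → 16 → 50 → 50  — not base-9 happy
95: 95 → 27 → 9 → 1  — base-9 happy
96: 96 → 38 → 20 → 8 → 64 → 50 → 50  — not base-9 happy
97: 97 → 51 → 61 → 85 → 17 → 65 → 53 → 89 → 65  — not base-9 happy
98: 98 → 66 → 58 → 52 → 74 → 68 → 74  — not base-9 happy
99: 99 → 5 → 25 → 53 → 89 → 65 → 53  — not base-9 happy
100: 100 → 6 → 36 → 16 → 50 → 50  — not base-9 happy
101: 101 → 9 → 1  — base-9 happy
base-9 happy: 95, 101

2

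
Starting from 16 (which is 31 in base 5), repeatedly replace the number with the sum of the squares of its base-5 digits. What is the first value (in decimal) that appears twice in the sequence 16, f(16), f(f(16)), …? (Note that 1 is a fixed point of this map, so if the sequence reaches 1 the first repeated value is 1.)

16 = (3,1)_5 → 3² + 1² = 10
10 = (2,0)_5 → 2² + 0² = 4
4 = (4)_5 → 4² = 16  — 16 already appeared earlier.

16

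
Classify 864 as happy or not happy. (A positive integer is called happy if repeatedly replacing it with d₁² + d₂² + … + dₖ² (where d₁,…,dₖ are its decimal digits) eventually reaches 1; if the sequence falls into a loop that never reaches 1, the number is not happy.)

not happy

864 → 8² + 6² + 4² = 64 + 36 + 16 = 116
116 → 1² + 1² + 6² = 1 + 1 + 36 = 38
38 → 3² + 8² = 9 + 64 = 73
73 → 7² + 3² = 49 + 9 = 58
58 → 5² + 8² = 25 + 64 = 89
89 → 8² + 9² = 64 + 81 = 145
145 → 1² + 4² + 5² = 1 + 16 + 25 = 42
42 → 4² + 2² = 16 + 4 = 20
20 → 2² + 0² = 4 + 0 = 4
4 → 4² = 16
16 → 1² + 6² = 1 + 36 = 37
37 → 3² + 7² = 9 + 49 = 58  — 58 already seen; the sequence cycles without reaching 1.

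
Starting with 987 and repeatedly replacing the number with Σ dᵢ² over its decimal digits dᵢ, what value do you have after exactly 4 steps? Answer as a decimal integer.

42

987 → 9² + 8² + 7² = 81 + 64 + 49 = 194
194 → 1² + 9² + 4² = 1 + 81 + 16 = 98
98 → 9² + 8² = 81 + 64 = 145
145 → 1² + 4² + 5² = 1 + 16 + 25 = 42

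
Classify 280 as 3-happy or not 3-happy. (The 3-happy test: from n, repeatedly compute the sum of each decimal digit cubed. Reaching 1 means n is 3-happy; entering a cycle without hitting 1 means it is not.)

not 3-happy

280 → 2³ + 8³ + 0³ = 520
520 → 5³ + 2³ + 0³ = 133
133 → 1³ + 3³ + 3³ = 55
55 → 5³ + 5³ = 250
250 → 2³ + 5³ + 0³ = 133  — 133 already seen; the sequence cycles without reaching 1.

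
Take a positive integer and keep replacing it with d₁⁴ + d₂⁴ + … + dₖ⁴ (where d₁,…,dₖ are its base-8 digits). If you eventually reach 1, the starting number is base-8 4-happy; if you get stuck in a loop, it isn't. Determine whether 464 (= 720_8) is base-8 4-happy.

base-8 4-happy

464 = (7,2,0)_8 → 7⁴ + 2⁴ + 0⁴ = 2401 + 16 + 0 = 2417
2417 = (4,5,6,1)_8 → 4⁴ + 5⁴ + 6⁴ + 1⁴ = 256 + 625 + 1296 + 1 = 2178
2178 = (4,2,0,2)_8 → 4⁴ + 2⁴ + 0⁴ + 2⁴ = 256 + 16 + 0 + 16 = 288
288 = (4,4,0)_8 → 4⁴ + 4⁴ + 0⁴ = 256 + 256 + 0 = 512
512 = (1,0,0,0)_8 → 1⁴ + 0⁴ + 0⁴ + 0⁴ = 1 + 0 + 0 + 0 = 1  — reached 1.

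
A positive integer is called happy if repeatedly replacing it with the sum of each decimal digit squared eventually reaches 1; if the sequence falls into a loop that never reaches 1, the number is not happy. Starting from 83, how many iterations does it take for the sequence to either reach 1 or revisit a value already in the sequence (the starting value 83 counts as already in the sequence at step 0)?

10

83 → 8² + 3² = 73
73 → 7² + 3² = 58
58 → 5² + 8² = 89
89 → 8² + 9² = 145
145 → 1² + 4² + 5² = 42
42 → 4² + 2² = 20
20 → 2² + 0² = 4
4 → 4² = 16
16 → 1² + 6² = 37
37 → 3² + 7² = 58  — 58 repeats.
That took 10 steps.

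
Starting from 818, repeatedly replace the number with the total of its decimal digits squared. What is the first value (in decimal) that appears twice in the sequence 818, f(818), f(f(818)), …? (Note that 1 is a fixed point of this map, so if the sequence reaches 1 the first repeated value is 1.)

818 → 8² + 1² + 8² = 129
129 → 1² + 2² + 9² = 86
86 → 8² + 6² = 100
100 → 1² + 0² + 0² = 1  — reached the fixed point 1.
1 → 1, so 1 is the first repeated value.

1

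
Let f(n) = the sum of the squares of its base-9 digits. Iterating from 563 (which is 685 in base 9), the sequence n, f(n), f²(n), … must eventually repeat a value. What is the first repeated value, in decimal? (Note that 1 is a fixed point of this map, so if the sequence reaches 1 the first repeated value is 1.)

1

563 = (6,8,5)_9 → 6² + 8² + 5² = 36 + 64 + 25 = 125
125 = (1,4,8)_9 → 1² + 4² + 8² = 1 + 16 + 64 = 81
81 = (1,0,0)_9 → 1² + 0² + 0² = 1 + 0 + 0 = 1  — reached the fixed point 1.
1 → 1, so 1 is the first repeated value.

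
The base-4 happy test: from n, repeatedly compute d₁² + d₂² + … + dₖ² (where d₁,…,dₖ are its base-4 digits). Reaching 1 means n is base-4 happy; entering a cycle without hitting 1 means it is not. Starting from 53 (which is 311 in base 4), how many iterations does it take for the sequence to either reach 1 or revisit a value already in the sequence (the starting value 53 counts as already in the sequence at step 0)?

6

53 = (3,1,1)_4 → 11
11 = (2,3)_4 → 13
13 = (3,1)_4 → 10
10 = (2,2)_4 → 8
8 = (2,0)_4 → 4
4 = (1,0)_4 → 1  — reached 1.
That took 6 steps.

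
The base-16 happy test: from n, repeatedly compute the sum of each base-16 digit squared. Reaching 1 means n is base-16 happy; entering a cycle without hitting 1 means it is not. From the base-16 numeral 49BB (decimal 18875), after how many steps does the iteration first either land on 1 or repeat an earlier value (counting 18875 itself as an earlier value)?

18875 = (4,9,11,11)_16 → 339
339 = (1,5,3)_16 → 35
35 = (2,3)_16 → 13
13 = (13)_16 → 169
169 = (10,9)_16 → 181
181 = (11,5)_16 → 146
146 = (9,2)_16 → 85
85 = (5,5)_16 → 50
50 = (3,2)_16 → 13  — 13 repeats.
That took 9 steps.

9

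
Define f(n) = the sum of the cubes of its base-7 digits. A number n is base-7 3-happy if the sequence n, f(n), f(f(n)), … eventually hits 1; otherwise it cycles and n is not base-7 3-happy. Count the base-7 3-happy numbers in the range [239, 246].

1

239: 239 → 281 → 251 → 341 → 557 → 137 → 197 → 65 → 17 → 35 → 125 → 251  (repeats 251)
240: 240 → 288 → 342 → 648 → 282 → 258 → 342  (repeats 342)
241: 241 → 307 → 433 → 343 → 1  (reaches 1)
242: 242 → 344 → 2 → 8 → 2  (repeats 2)
243: 243 → 405 → 219 → 99 → 9 → 9  (repeats 9)
244: 244 → 496 → 244  (repeats 244)
245: 245 → 125 → 251 → 341 → 557 → 137 → 197 → 65 → 17 → 35 → 125  (repeats 125)
246: 246 → 126 → 72 → 36 → 126  (repeats 126)
base-7 3-happy: 241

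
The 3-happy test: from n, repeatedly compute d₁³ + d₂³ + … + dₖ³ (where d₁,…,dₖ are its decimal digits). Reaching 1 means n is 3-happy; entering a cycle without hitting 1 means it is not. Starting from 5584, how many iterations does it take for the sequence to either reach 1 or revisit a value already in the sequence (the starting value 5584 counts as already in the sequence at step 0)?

10

5584 → 826
826 → 736
736 → 586
586 → 853
853 → 664
664 → 496
496 → 1009
1009 → 730
730 → 370
370 → 370  — 370 repeats.
That took 10 steps.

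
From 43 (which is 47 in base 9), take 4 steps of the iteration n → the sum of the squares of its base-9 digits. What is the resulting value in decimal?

43 = (4,7)_9 → 4² + 7² = 65
65 = (7,2)_9 → 7² + 2² = 53
53 = (5,8)_9 → 5² + 8² = 89
89 = (1,0,8)_9 → 1² + 0² + 8² = 65

65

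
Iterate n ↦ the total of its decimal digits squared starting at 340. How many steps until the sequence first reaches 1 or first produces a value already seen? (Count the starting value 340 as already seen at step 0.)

12

340 → 3² + 4² + 0² = 25
25 → 2² + 5² = 29
29 → 2² + 9² = 85
85 → 8² + 5² = 89
89 → 8² + 9² = 145
145 → 1² + 4² + 5² = 42
42 → 4² + 2² = 20
20 → 2² + 0² = 4
4 → 4² = 16
16 → 1² + 6² = 37
37 → 3² + 7² = 58
58 → 5² + 8² = 89  — 89 repeats.
That took 12 steps.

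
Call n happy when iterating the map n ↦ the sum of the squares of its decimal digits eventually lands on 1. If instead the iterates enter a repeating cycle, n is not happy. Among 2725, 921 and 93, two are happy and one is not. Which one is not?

2725: 2725 → 82 → 68 → 100 → 1  — reaches 1 (happy)
921: 921 → 86 → 100 → 1  — reaches 1 (happy)
93: 93 → 90 → 81 → 65 → 61 → 37 → 58 → 89 → 145 → 42 → 20 → 4 → 16 → 37  — repeats 37 (not happy)

93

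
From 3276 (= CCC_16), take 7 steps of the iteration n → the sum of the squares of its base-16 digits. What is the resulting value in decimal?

3276 = (12,12,12)_16 → 432
432 = (1,11,0)_16 → 122
122 = (7,10)_16 → 149
149 = (9,5)_16 → 106
106 = (6,10)_16 → 136
136 = (8,8)_16 → 128
128 = (8,0)_16 → 64

64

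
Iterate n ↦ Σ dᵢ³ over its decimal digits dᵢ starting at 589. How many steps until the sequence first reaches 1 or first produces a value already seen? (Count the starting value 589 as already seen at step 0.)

589 → 5³ + 8³ + 9³ = 125 + 512 + 729 = 1366
1366 → 1³ + 3³ + 6³ + 6³ = 1 + 27 + 216 + 216 = 460
460 → 4³ + 6³ + 0³ = 64 + 216 + 0 = 280
280 → 2³ + 8³ + 0³ = 8 + 512 + 0 = 520
520 → 5³ + 2³ + 0³ = 125 + 8 + 0 = 133
133 → 1³ + 3³ + 3³ = 1 + 27 + 27 = 55
55 → 5³ + 5³ = 125 + 125 = 250
250 → 2³ + 5³ + 0³ = 8 + 125 + 0 = 133  — 133 repeats.
That took 8 steps.

8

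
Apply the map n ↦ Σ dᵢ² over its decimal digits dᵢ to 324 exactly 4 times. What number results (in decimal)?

145

324 → 3² + 2² + 4² = 29
29 → 2² + 9² = 85
85 → 8² + 5² = 89
89 → 8² + 9² = 145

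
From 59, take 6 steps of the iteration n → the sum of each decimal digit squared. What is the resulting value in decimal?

59 → 5² + 9² = 106
106 → 1² + 0² + 6² = 37
37 → 3² + 7² = 58
58 → 5² + 8² = 89
89 → 8² + 9² = 145
145 → 1² + 4² + 5² = 42

42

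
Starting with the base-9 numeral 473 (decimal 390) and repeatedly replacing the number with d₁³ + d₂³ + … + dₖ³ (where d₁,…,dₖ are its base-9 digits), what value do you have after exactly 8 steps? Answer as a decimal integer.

390 = (4,7,3)_9 → 4³ + 7³ + 3³ = 434
434 = (5,3,2)_9 → 5³ + 3³ + 2³ = 160
160 = (1,8,7)_9 → 1³ + 8³ + 7³ = 856
856 = (1,1,5,1)_9 → 1³ + 1³ + 5³ + 1³ = 128
128 = (1,5,2)_9 → 1³ + 5³ + 2³ = 134
134 = (1,5,8)_9 → 1³ + 5³ + 8³ = 638
638 = (7,7,8)_9 → 7³ + 7³ + 8³ = 1198
1198 = (1,5,7,1)_9 → 1³ + 5³ + 7³ + 1³ = 470

470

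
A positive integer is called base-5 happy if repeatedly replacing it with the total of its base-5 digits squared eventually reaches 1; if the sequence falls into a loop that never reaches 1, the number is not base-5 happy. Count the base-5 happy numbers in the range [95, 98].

1

95: 95 → 25 → 1  (reaches 1)
96: 96 → 26 → 2 → 4 → 16 → 10 → 4  (repeats 4)
97: 97 → 29 → 17 → 13 → 13  (repeats 13)
98: 98 → 34 → 18 → 18  (repeats 18)
base-5 happy: 95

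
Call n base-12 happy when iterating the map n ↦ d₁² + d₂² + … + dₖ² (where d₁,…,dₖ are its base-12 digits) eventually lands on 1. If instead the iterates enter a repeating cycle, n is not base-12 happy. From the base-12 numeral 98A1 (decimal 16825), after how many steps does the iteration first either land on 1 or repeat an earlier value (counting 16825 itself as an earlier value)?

16825 = (9,8,10,1)_12 → 9² + 8² + 10² + 1² = 81 + 64 + 100 + 1 = 246
246 = (1,8,6)_12 → 1² + 8² + 6² = 1 + 64 + 36 = 101
101 = (8,5)_12 → 8² + 5² = 64 + 25 = 89
89 = (7,5)_12 → 7² + 5² = 49 + 25 = 74
74 = (6,2)_12 → 6² + 2² = 36 + 4 = 40
40 = (3,4)_12 → 3² + 4² = 9 + 16 = 25
25 = (2,1)_12 → 2² + 1² = 4 + 1 = 5
5 = (5)_12 → 5² = 25  — 25 repeats.
That took 8 steps.

8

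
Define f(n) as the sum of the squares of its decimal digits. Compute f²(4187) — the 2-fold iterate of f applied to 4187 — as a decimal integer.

10

4187 → 4² + 1² + 8² + 7² = 130
130 → 1² + 3² + 0² = 10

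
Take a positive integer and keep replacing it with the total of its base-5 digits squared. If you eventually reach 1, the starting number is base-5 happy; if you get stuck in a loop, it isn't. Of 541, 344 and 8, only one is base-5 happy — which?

541

541: 541 → 27 → 5 → 1  — reaches 1 (base-5 happy)
344: 344 → 38 → 14 → 20 → 16 → 10 → 4 → 16  — repeats 16 (not base-5 happy)
8: 8 → 10 → 4 → 16 → 10  — repeats 10 (not base-5 happy)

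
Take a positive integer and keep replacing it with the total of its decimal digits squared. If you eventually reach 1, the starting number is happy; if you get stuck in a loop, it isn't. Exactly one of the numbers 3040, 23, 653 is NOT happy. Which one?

3040

3040: 3040 → 25 → 29 → 85 → 89 → 145 → 42 → 20 → 4 → 16 → 37 → 58 → 89  — repeats 89 (not happy)
23: 23 → 13 → 10 → 1  — reaches 1 (happy)
653: 653 → 70 → 49 → 97 → 130 → 10 → 1  — reaches 1 (happy)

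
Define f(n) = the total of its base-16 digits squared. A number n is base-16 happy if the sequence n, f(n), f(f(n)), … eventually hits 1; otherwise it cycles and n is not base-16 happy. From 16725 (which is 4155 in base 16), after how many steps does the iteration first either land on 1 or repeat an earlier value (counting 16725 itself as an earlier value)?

14

16725 = (4,1,5,5)_16 → 4² + 1² + 5² + 5² = 16 + 1 + 25 + 25 = 67
67 = (4,3)_16 → 4² + 3² = 16 + 9 = 25
25 = (1,9)_16 → 1² + 9² = 1 + 81 = 82
82 = (5,2)_16 → 5² + 2² = 25 + 4 = 29
29 = (1,13)_16 → 1² + 13² = 1 + 169 = 170
170 = (10,10)_16 → 10² + 10² = 100 + 100 = 200
200 = (12,8)_16 → 12² + 8² = 144 + 64 = 208
208 = (13,0)_16 → 13² + 0² = 169 + 0 = 169
169 = (10,9)_16 → 10² + 9² = 100 + 81 = 181
181 = (11,5)_16 → 11² + 5² = 121 + 25 = 146
146 = (9,2)_16 → 9² + 2² = 81 + 4 = 85
85 = (5,5)_16 → 5² + 5² = 25 + 25 = 50
50 = (3,2)_16 → 3² + 2² = 9 + 4 = 13
13 = (13)_16 → 13² = 169  — 169 repeats.
That took 14 steps.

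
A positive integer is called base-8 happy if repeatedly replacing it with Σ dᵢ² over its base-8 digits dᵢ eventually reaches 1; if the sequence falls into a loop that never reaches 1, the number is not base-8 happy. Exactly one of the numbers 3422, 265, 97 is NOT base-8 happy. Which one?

3422: 3422 → 106 → 30 → 45 → 50 → 40 → 25 → 10 → 5 → 25  — repeats 25 (not base-8 happy)
265: 265 → 18 → 8 → 1  — reaches 1 (base-8 happy)
97: 97 → 18 → 8 → 1  — reaches 1 (base-8 happy)

3422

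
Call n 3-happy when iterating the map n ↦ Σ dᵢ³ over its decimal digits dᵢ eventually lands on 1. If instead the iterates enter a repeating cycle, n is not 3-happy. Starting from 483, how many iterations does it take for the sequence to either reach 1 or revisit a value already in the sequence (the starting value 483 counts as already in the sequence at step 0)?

483 → 603
603 → 243
243 → 99
99 → 1458
1458 → 702
702 → 351
351 → 153
153 → 153  — 153 repeats.
That took 8 steps.

8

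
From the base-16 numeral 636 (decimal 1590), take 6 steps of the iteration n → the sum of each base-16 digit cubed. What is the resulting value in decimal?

36

1590 = (6,3,6)_16 → 6³ + 3³ + 6³ = 216 + 27 + 216 = 459
459 = (1,12,11)_16 → 1³ + 12³ + 11³ = 1 + 1728 + 1331 = 3060
3060 = (11,15,4)_16 → 11³ + 15³ + 4³ = 1331 + 3375 + 64 = 4770
4770 = (1,2,10,2)_16 → 1³ + 2³ + 10³ + 2³ = 1 + 8 + 1000 + 8 = 1017
1017 = (3,15,9)_16 → 3³ + 15³ + 9³ = 27 + 3375 + 729 = 4131
4131 = (1,0,2,3)_16 → 1³ + 0³ + 2³ + 3³ = 1 + 0 + 8 + 27 = 36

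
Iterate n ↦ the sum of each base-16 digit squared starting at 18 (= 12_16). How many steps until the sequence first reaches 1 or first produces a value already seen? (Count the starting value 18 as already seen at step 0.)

18 = (1,2)_16 → 1² + 2² = 5
5 = (5)_16 → 5² = 25
25 = (1,9)_16 → 1² + 9² = 82
82 = (5,2)_16 → 5² + 2² = 29
29 = (1,13)_16 → 1² + 13² = 170
170 = (10,10)_16 → 10² + 10² = 200
200 = (12,8)_16 → 12² + 8² = 208
208 = (13,0)_16 → 13² + 0² = 169
169 = (10,9)_16 → 10² + 9² = 181
181 = (11,5)_16 → 11² + 5² = 146
146 = (9,2)_16 → 9² + 2² = 85
85 = (5,5)_16 → 5² + 5² = 50
50 = (3,2)_16 → 3² + 2² = 13
13 = (13)_16 → 13² = 169  — 169 repeats.
That took 14 steps.

14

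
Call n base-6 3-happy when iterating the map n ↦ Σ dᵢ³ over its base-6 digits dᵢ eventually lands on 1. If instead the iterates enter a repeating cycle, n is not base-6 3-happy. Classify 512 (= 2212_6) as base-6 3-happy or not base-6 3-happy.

512 = (2,2,1,2)_6 → 2³ + 2³ + 1³ + 2³ = 8 + 8 + 1 + 8 = 25
25 = (4,1)_6 → 4³ + 1³ = 64 + 1 = 65
65 = (1,4,5)_6 → 1³ + 4³ + 5³ = 1 + 64 + 125 = 190
190 = (5,1,4)_6 → 5³ + 1³ + 4³ = 125 + 1 + 64 = 190  — 190 already seen; the sequence cycles without reaching 1.

not base-6 3-happy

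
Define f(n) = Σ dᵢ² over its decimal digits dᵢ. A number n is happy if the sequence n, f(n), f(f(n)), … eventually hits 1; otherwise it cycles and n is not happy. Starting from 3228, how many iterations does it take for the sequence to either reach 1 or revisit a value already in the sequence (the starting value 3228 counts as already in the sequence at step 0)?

3228 → 3² + 2² + 2² + 8² = 81
81 → 8² + 1² = 65
65 → 6² + 5² = 61
61 → 6² + 1² = 37
37 → 3² + 7² = 58
58 → 5² + 8² = 89
89 → 8² + 9² = 145
145 → 1² + 4² + 5² = 42
42 → 4² + 2² = 20
20 → 2² + 0² = 4
4 → 4² = 16
16 → 1² + 6² = 37  — 37 repeats.
That took 12 steps.

12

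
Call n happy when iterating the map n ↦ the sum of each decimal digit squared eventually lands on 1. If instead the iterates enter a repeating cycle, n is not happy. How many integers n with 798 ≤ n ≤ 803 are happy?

1

798: 798 → 194 → 98 → 145 → 42 → 20 → 4 → 16 → 37 → 58 → 89 → 145  — not happy
799: 799 → 211 → 6 → 36 → 45 → 41 → 17 → 50 → 25 → 29 → 85 → 89 → 145 → 42 → 20 → 4 → 16 → 37 → 58 → 89  — not happy
800: 800 → 64 → 52 → 29 → 85 → 89 → 145 → 42 → 20 → 4 → 16 → 37 → 58 → 89  — not happy
801: 801 → 65 → 61 → 37 → 58 → 89 → 145 → 42 → 20 → 4 → 16 → 37  — not happy
802: 802 → 68 → 100 → 1  — happy
803: 803 → 73 → 58 → 89 → 145 → 42 → 20 → 4 → 16 → 37 → 58  — not happy
happy: 802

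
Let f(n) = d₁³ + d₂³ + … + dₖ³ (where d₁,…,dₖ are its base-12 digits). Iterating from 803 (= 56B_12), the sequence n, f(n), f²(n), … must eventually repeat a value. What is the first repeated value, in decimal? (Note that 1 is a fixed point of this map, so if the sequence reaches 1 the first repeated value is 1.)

803 = (5,6,11)_12 → 5³ + 6³ + 11³ = 1672
1672 = (11,7,4)_12 → 11³ + 7³ + 4³ = 1738
1738 = (1,0,0,10)_12 → 1³ + 0³ + 0³ + 10³ = 1001
1001 = (6,11,5)_12 → 6³ + 11³ + 5³ = 1672  — 1672 already appeared earlier.

1672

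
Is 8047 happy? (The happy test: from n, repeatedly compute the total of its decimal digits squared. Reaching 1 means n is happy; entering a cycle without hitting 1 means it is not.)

8047 → 8² + 0² + 4² + 7² = 129
129 → 1² + 2² + 9² = 86
86 → 8² + 6² = 100
100 → 1² + 0² + 0² = 1  — reached 1.

happy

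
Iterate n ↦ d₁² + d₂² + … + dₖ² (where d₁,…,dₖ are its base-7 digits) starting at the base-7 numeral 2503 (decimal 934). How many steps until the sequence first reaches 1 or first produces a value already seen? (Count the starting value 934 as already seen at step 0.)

5

934 = (2,5,0,3)_7 → 2² + 5² + 0² + 3² = 4 + 25 + 0 + 9 = 38
38 = (5,3)_7 → 5² + 3² = 25 + 9 = 34
34 = (4,6)_7 → 4² + 6² = 16 + 36 = 52
52 = (1,0,3)_7 → 1² + 0² + 3² = 1 + 0 + 9 = 10
10 = (1,3)_7 → 1² + 3² = 1 + 9 = 10  — 10 repeats.
That took 5 steps.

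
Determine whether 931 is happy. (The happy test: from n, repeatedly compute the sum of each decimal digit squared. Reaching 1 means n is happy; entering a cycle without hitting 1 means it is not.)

931 → 91
91 → 82
82 → 68
68 → 100
100 → 1  — reached 1.

happy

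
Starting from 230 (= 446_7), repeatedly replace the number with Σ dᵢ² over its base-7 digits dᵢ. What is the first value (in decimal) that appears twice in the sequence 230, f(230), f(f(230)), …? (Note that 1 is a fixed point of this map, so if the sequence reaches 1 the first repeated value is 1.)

2

230 = (4,4,6)_7 → 4² + 4² + 6² = 16 + 16 + 36 = 68
68 = (1,2,5)_7 → 1² + 2² + 5² = 1 + 4 + 25 = 30
30 = (4,2)_7 → 4² + 2² = 16 + 4 = 20
20 = (2,6)_7 → 2² + 6² = 4 + 36 = 40
40 = (5,5)_7 → 5² + 5² = 25 + 25 = 50
50 = (1,0,1)_7 → 1² + 0² + 1² = 1 + 0 + 1 = 2
2 = (2)_7 → 2² = 4
4 = (4)_7 → 4² = 16
16 = (2,2)_7 → 2² + 2² = 4 + 4 = 8
8 = (1,1)_7 → 1² + 1² = 1 + 1 = 2  — 2 already appeared earlier.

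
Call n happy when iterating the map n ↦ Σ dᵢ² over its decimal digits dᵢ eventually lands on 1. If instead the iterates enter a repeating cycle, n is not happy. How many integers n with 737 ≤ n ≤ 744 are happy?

1

737: 737 → 107 → 50 → 25 → 29 → 85 → 89 → 145 → 42 → 20 → 4 → 16 → 37 → 58 → 89  — not happy
738: 738 → 122 → 9 → 81 → 65 → 61 → 37 → 58 → 89 → 145 → 42 → 20 → 4 → 16 → 37  — not happy
739: 739 → 139 → 91 → 82 → 68 → 100 → 1  — happy
740: 740 → 65 → 61 → 37 → 58 → 89 → 145 → 42 → 20 → 4 → 16 → 37  — not happy
741: 741 → 66 → 72 → 53 → 34 → 25 → 29 → 85 → 89 → 145 → 42 → 20 → 4 → 16 → 37 → 58 → 89  — not happy
742: 742 → 69 → 117 → 51 → 26 → 40 → 16 → 37 → 58 → 89 → 145 → 42 → 20 → 4 → 16  — not happy
743: 743 → 74 → 65 → 61 → 37 → 58 → 89 → 145 → 42 → 20 → 4 → 16 → 37  — not happy
744: 744 → 81 → 65 → 61 → 37 → 58 → 89 → 145 → 42 → 20 → 4 → 16 → 37  — not happy
happy: 739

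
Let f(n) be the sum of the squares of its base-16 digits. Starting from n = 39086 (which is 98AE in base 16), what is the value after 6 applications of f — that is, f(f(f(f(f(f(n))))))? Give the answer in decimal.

39086 = (9,8,10,14)_16 → 9² + 8² + 10² + 14² = 81 + 64 + 100 + 196 = 441
441 = (1,11,9)_16 → 1² + 11² + 9² = 1 + 121 + 81 = 203
203 = (12,11)_16 → 12² + 11² = 144 + 121 = 265
265 = (1,0,9)_16 → 1² + 0² + 9² = 1 + 0 + 81 = 82
82 = (5,2)_16 → 5² + 2² = 25 + 4 = 29
29 = (1,13)_16 → 1² + 13² = 1 + 169 = 170

170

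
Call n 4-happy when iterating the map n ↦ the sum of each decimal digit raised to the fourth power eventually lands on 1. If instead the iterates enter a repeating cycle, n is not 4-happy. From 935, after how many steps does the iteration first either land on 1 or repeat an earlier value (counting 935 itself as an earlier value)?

15

935 → 9⁴ + 3⁴ + 5⁴ = 6561 + 81 + 625 = 7267
7267 → 7⁴ + 2⁴ + 6⁴ + 7⁴ = 2401 + 16 + 1296 + 2401 = 6114
6114 → 6⁴ + 1⁴ + 1⁴ + 4⁴ = 1296 + 1 + 1 + 256 = 1554
1554 → 1⁴ + 5⁴ + 5⁴ + 4⁴ = 1 + 625 + 625 + 256 = 1507
1507 → 1⁴ + 5⁴ + 0⁴ + 7⁴ = 1 + 625 + 0 + 2401 = 3027
3027 → 3⁴ + 0⁴ + 2⁴ + 7⁴ = 81 + 0 + 16 + 2401 = 2498
2498 → 2⁴ + 4⁴ + 9⁴ + 8⁴ = 16 + 256 + 6561 + 4096 = 10929
10929 → 1⁴ + 0⁴ + 9⁴ + 2⁴ + 9⁴ = 1 + 0 + 6561 + 16 + 6561 = 13139
13139 → 1⁴ + 3⁴ + 1⁴ + 3⁴ + 9⁴ = 1 + 81 + 1 + 81 + 6561 = 6725
6725 → 6⁴ + 7⁴ + 2⁴ + 5⁴ = 1296 + 2401 + 16 + 625 = 4338
4338 → 4⁴ + 3⁴ + 3⁴ + 8⁴ = 256 + 81 + 81 + 4096 = 4514
4514 → 4⁴ + 5⁴ + 1⁴ + 4⁴ = 256 + 625 + 1 + 256 = 1138
1138 → 1⁴ + 1⁴ + 3⁴ + 8⁴ = 1 + 1 + 81 + 4096 = 4179
4179 → 4⁴ + 1⁴ + 7⁴ + 9⁴ = 256 + 1 + 2401 + 6561 = 9219
9219 → 9⁴ + 2⁴ + 1⁴ + 9⁴ = 6561 + 16 + 1 + 6561 = 13139  — 13139 repeats.
That took 15 steps.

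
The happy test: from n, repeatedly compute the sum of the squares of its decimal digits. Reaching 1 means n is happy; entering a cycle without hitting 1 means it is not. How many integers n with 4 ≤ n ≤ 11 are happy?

4: 4 → 16 → 37 → 58 → 89 → 145 → 42 → 20 → 4  (repeats 4)
5: 5 → 25 → 29 → 85 → 89 → 145 → 42 → 20 → 4 → 16 → 37 → 58 → 89  (repeats 89)
6: 6 → 36 → 45 → 41 → 17 → 50 → 25 → 29 → 85 → 89 → 145 → 42 → 20 → 4 → 16 → 37 → 58 → 89  (repeats 89)
7: 7 → 49 → 97 → 130 → 10 → 1  (reaches 1)
8: 8 → 64 → 52 → 29 → 85 → 89 → 145 → 42 → 20 → 4 → 16 → 37 → 58 → 89  (repeats 89)
9: 9 → 81 → 65 → 61 → 37 → 58 → 89 → 145 → 42 → 20 → 4 → 16 → 37  (repeats 37)
10: 10 → 1  (reaches 1)
11: 11 → 2 → 4 → 16 → 37 → 58 → 89 → 145 → 42 → 20 → 4  (repeats 4)
happy: 7, 10

2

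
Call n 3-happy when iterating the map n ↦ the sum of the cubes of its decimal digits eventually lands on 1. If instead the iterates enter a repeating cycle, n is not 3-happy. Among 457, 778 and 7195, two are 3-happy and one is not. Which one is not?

457

457: 457 → 532 → 160 → 217 → 352 → 160  — repeats 160 (not 3-happy)
778: 778 → 1198 → 1243 → 100 → 1  — reaches 1 (3-happy)
7195: 7195 → 1198 → 1243 → 100 → 1  — reaches 1 (3-happy)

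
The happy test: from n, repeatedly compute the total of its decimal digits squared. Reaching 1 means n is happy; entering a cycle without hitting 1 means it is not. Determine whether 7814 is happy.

happy

7814 → 7² + 8² + 1² + 4² = 49 + 64 + 1 + 16 = 130
130 → 1² + 3² + 0² = 1 + 9 + 0 = 10
10 → 1² + 0² = 1 + 0 = 1  — reached 1.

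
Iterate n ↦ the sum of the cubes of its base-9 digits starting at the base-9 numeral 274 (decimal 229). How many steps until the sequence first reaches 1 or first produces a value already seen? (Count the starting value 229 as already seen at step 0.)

229 = (2,7,4)_9 → 2³ + 7³ + 4³ = 8 + 343 + 64 = 415
415 = (5,1,1)_9 → 5³ + 1³ + 1³ = 125 + 1 + 1 = 127
127 = (1,5,1)_9 → 1³ + 5³ + 1³ = 1 + 125 + 1 = 127  — 127 repeats.
That took 3 steps.

3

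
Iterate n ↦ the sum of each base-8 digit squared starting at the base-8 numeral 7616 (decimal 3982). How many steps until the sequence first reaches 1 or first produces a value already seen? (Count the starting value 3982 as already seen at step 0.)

3982 = (7,6,1,6)_8 → 7² + 6² + 1² + 6² = 49 + 36 + 1 + 36 = 122
122 = (1,7,2)_8 → 1² + 7² + 2² = 1 + 49 + 4 = 54
54 = (6,6)_8 → 6² + 6² = 36 + 36 = 72
72 = (1,1,0)_8 → 1² + 1² + 0² = 1 + 1 + 0 = 2
2 = (2)_8 → 2² = 4
4 = (4)_8 → 4² = 16
16 = (2,0)_8 → 2² + 0² = 4 + 0 = 4  — 4 repeats.
That took 7 steps.

7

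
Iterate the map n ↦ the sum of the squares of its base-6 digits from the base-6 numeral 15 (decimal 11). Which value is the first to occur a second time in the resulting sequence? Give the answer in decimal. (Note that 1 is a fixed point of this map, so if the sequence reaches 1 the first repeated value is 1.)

11 = (1,5)_6 → 1² + 5² = 1 + 25 = 26
26 = (4,2)_6 → 4² + 2² = 16 + 4 = 20
20 = (3,2)_6 → 3² + 2² = 9 + 4 = 13
13 = (2,1)_6 → 2² + 1² = 4 + 1 = 5
5 = (5)_6 → 5² = 25
25 = (4,1)_6 → 4² + 1² = 16 + 1 = 17
17 = (2,5)_6 → 2² + 5² = 4 + 25 = 29
29 = (4,5)_6 → 4² + 5² = 16 + 25 = 41
41 = (1,0,5)_6 → 1² + 0² + 5² = 1 + 0 + 25 = 26  — 26 already appeared earlier.

26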